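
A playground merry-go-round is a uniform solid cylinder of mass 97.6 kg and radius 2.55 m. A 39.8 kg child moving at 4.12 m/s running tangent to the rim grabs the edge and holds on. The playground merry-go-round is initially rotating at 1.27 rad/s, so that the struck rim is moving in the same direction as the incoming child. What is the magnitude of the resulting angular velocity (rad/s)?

The axle reaction passes through the axle and exerts no torque about it; angular momentum about the axle is conserved through the impact.
I_p = ½(97.6)(2.55)² = 317.3 kg·m². Taking the sense of the child's angular momentum as positive, L_{child} = m v R = (39.8)(4.12)(2.55) = 418.1 kg·m²/s.
L_i = +I_p ω_p + m v R = +(317.3)(1.27) + 418.1 = 821.1 kg·m²/s.
After sticking, I_f = I_p + m R² = 317.3 + (39.8)(2.55)² = 576.1 kg·m².
ω_f = L_i / I_f = 821.1 / 576.1 = 1.425 rad/s.

|ω_f| ≈ 1.43 rad/s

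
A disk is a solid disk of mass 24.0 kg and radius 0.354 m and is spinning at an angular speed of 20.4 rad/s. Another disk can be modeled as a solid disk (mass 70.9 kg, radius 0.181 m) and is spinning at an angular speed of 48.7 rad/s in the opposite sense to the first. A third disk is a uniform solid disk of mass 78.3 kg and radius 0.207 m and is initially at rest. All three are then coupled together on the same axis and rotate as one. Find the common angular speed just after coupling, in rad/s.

|ω_f| ≈ 5.96 rad/s

No external torque acts about the common axis, so total angular momentum is conserved.
Moments of inertia: I_A = ½(24.0)(0.354)² = 1.504 kg·m²; I_B = ½(70.9)(0.181)² = 1.161 kg·m²; I_C = ½(78.3)(0.207)² = 1.678 kg·m².
Taking A's sense as positive: L = (1.504)(20.4) − (1.161)(48.7) = -25.88 kg·m²·rad/s.
Combined I = 1.504 + 1.161 + 1.678 = 4.343 kg·m².
ω_f = L / I = -25.88 / 4.343 = -5.960 rad/s.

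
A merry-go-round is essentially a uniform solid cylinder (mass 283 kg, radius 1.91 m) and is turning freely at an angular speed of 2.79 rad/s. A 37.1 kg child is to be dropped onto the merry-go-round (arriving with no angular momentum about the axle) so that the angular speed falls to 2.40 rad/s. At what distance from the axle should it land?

r ≈ 1.50 m

The added mass arrives with no angular momentum about the axle, and any external torque about the axle is negligible, so the system's angular momentum is conserved.
I_p = ½(283)(1.91)² = 516.2 kg·m².
I_p ω_i = (I_p + m r²) ω_f ⇒ m r² = I_p(ω_i/ω_f − 1) = 516.2(2.79/2.40 − 1) = 83.88 kg·m².
r = √(83.88/37.1) = 1.504 m.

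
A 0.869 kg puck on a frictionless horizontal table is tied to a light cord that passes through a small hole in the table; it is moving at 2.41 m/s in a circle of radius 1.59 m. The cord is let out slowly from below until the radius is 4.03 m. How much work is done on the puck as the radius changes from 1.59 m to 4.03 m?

W ≈ -2.13 J

The only horizontal force on the mass is along the cord (radial), so it exerts no torque about the hole and angular momentum m v r is conserved.
v₂ = v₁ r₁ / r₂ = (2.41)(1.59) / (4.03) = 0.9508 m/s.
W = ΔKE = ½m(v₂² − v₁²) = -2.131 J.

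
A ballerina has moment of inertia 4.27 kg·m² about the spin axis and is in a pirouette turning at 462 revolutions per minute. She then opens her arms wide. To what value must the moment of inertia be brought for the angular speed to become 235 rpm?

Angular momentum about the spin axis is conserved since the torque about it is zero.
I₂ = I₁ω₁ / ω₂ = (4.27)(462) / (235) = 8.395 kg·m².

I₂ ≈ 8.39 kg·m²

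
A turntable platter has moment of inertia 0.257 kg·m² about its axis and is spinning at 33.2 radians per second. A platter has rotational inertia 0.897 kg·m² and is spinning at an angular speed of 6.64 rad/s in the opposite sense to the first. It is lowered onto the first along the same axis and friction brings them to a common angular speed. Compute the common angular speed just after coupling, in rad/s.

The coupling torques are internal; angular momentum about the shared axis is conserved.
Taking A's sense as positive: L = (0.2570)(33.2) − (0.8970)(6.64) = 2.576 kg·m²·rad/s.
Combined I = 0.2570 + 0.8970 = 1.154 kg·m².
ω_f = L / I = 2.576 / 1.154 = 2.233 rad/s.

|ω_f| ≈ 2.23 rad/s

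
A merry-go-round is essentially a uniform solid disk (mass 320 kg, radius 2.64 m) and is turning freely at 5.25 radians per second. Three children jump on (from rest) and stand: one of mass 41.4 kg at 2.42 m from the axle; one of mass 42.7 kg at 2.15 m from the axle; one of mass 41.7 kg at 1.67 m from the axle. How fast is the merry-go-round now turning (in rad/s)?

ω_f ≈ 3.50 rad/s

The added mass arrives with no angular momentum about the axle, and any external torque about the axle is negligible, so the system's angular momentum is conserved.
I_p = ½(320)(2.64)² = 1115 kg·m².
Added inertia Σmr² = (41.4)(2.42)² + (42.7)(2.15)² + (41.7)(1.67)² = 556.1 kg·m²; I_f = 1115 + 556.1 = 1671 kg·m².
ω_f = I_p ω_i / I_f = (1115)(5.25) / 1671 = 3.503 rad/s.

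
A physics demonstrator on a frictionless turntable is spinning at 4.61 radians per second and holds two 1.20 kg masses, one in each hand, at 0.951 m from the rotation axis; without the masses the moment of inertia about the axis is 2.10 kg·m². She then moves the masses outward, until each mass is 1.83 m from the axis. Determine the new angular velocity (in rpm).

ω₂ ≈ 18.5 rpm

With no external torque about the axis, L is conserved: I₁ω₁ = I₂ω₂.
I₁ = 2.10 + 2(1.20)(0.951)² = 4.271 kg·m²; I₂ = 2.10 + 2(1.20)(1.83)² = 10.14 kg·m².
ω₂ = I₁ω₁ / I₂ = (4.271)(4.61 rad/s) / (10.14) = 1.942 rad/s = 18.55 rpm.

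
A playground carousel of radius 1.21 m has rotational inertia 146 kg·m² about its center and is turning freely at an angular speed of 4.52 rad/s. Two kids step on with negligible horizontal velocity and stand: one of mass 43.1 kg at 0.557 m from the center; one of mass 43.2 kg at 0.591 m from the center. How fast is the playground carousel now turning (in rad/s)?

ω_f ≈ 3.78 rad/s

No external torque acts about the center; L_before = L_after.
Added inertia Σmr² = (43.1)(0.557)² + (43.2)(0.591)² = 28.46 kg·m²; I_f = 146.0 + 28.46 = 174.5 kg·m².
ω_f = I_p ω_i / I_f = (146.0)(4.52) / 174.5 = 3.783 rad/s.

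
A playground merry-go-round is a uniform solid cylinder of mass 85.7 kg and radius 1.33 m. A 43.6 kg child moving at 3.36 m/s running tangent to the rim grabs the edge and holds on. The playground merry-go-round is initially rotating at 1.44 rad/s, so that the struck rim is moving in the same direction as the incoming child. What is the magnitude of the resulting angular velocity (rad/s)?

|ω_f| ≈ 1.99 rad/s

The axle reaction passes through the axle and exerts no torque about it; angular momentum about the axle is conserved through the impact.
I_p = ½(85.7)(1.33)² = 75.80 kg·m². Taking the sense of the child's angular momentum as positive, L_{child} = m v R = (43.6)(3.36)(1.33) = 194.8 kg·m²/s.
L_i = +I_p ω_p + m v R = +(75.80)(1.44) + 194.8 = 304.0 kg·m²/s.
After sticking, I_f = I_p + m R² = 75.80 + (43.6)(1.33)² = 152.9 kg·m².
ω_f = L_i / I_f = 304.0 / 152.9 = 1.988 rad/s.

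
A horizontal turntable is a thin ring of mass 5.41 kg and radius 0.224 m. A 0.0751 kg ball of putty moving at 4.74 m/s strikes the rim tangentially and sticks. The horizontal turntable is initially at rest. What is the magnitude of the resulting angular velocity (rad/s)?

About the axle the impulsive forces during the collision are internal, so angular momentum about that axis is conserved.
I_p = (5.41)(0.224)² = 0.2715 kg·m². Taking the sense of the ball of putty's angular momentum as positive, L_{ball} = m v R = (0.0751)(4.74)(0.224) = 0.07974 kg·m²/s.
L_i = 0 + 0.07974 = 0.07974 kg·m²/s.
After sticking, I_f = I_p + m R² = 0.2715 + (0.0751)(0.224)² = 0.2752 kg·m².
ω_f = L_i / I_f = 0.07974 / 0.2752 = 0.2897 rad/s.

|ω_f| ≈ 0.290 rad/s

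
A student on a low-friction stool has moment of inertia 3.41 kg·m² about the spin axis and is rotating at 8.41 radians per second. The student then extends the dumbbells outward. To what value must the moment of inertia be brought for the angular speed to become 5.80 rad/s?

Angular momentum about the spin axis is conserved since the torque about it is zero.
I₂ = I₁ω₁ / ω₂ = (3.41)(8.41) / (5.80) = 4.945 kg·m².

I₂ ≈ 4.94 kg·m²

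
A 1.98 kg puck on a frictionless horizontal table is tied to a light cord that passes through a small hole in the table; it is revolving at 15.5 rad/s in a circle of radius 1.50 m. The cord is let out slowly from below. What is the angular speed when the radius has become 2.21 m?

ω₂ ≈ 7.14 rad/s

No torque about the axis ⇒ m r₁² ω₁ = m r₂² ω₂.
ω₂ = ω₁ (r₁/r₂)² = (15.5)(1.50/2.21)² = 7.141 rad/s.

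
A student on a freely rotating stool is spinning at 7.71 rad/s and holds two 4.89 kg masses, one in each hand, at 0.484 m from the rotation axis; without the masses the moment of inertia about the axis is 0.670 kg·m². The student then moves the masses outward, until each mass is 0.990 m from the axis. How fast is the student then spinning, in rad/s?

ω₂ ≈ 2.23 rad/s

No external torque acts about the spin axis, so angular momentum is conserved.
I₁ = 0.670 + 2(4.89)(0.484)² = 2.961 kg·m²; I₂ = 0.670 + 2(4.89)(0.990)² = 10.26 kg·m².
ω₂ = I₁ω₁ / I₂ = (2.961)(7.71 rad/s) / (10.26) = 2.226 rad/s.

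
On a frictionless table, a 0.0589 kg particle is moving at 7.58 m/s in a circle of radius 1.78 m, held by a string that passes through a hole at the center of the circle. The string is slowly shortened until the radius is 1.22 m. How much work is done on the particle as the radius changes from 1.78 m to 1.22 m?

W ≈ 1.91 J

Central (radial) force ⇒ zero torque about the center ⇒ m v r is constant.
v₂ = v₁ r₁ / r₂ = (7.58)(1.78) / (1.22) = 11.06 m/s.
W = ΔKE = ½m(v₂² − v₁²) = 1.910 J.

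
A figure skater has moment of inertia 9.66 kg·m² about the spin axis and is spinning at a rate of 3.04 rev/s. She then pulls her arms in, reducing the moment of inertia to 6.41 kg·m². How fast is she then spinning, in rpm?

No external torque acts about the spin axis, so angular momentum is conserved.
ω₂ = I₁ω₁ / I₂ = (9.660)(3.04 rev/s) / (6.410) = 4.581 rev/s = 274.9 rpm.

ω₂ ≈ 275 rpm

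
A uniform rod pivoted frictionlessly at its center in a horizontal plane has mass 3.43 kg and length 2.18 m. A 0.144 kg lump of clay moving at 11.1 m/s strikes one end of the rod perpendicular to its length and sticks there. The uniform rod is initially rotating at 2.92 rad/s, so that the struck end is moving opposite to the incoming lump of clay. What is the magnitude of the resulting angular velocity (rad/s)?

|ω_f| ≈ 1.45 rad/s

The axle reaction passes through the pivot and exerts no torque about it; angular momentum about the pivot is conserved through the impact.
I_p = (1/12)(3.43)(2.18)² = 1.358 kg·m². Taking the sense of the lump of clay's angular momentum as positive, L_{lump} = m v R = (0.144)(11.1)(2.18/2) = 1.742 kg·m²/s.
L_i = −I_p ω_p + m v R = −(1.358)(2.92) + 1.742 = -2.224 kg·m²/s.
After sticking, I_f = I_p + m R² = 1.358 + (0.144)(2.18/2)² = 1.529 kg·m².
ω_f = L_i / I_f = -2.224 / 1.529 = -1.454 rad/s.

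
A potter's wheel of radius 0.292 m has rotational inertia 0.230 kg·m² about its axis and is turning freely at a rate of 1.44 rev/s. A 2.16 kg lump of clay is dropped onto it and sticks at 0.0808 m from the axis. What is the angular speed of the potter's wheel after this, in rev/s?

ω_f ≈ 1.36 rev/s

No external torque acts about the axis; L_before = L_after.
Added inertia Σmr² = (2.16)(0.0808)² = 0.01410 kg·m²; I_f = 0.2300 + 0.01410 = 0.2441 kg·m².
ω_f = I_p ω_i / I_f = (0.2300)(1.44) / 0.2441 = 1.357 rev/s.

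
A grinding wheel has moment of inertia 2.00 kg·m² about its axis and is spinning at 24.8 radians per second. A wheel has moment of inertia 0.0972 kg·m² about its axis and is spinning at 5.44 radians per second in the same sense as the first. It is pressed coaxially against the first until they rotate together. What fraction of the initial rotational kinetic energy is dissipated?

The coupling torques are internal; angular momentum about the shared axis is conserved.
Taking A's sense as positive: L = (2.000)(24.8) + (0.09720)(5.44) = 50.13 kg·m²·rad/s.
Combined I = 2.000 + 0.09720 = 2.097 kg·m².
ω_f = L / I = 50.13 / 2.097 = 23.90 rad/s.
KE_i = ½ΣIω² = 616.5 J; KE_f = ½(2.097)(23.90)² = 599.1 J.
Fraction dissipated = (KE_i − KE_f)/KE_i = 0.02818.

fraction ≈ 0.0282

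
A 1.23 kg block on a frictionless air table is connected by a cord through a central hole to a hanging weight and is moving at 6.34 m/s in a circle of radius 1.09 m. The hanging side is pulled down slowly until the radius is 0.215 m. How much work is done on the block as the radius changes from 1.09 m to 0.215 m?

W ≈ 611 J

Central (radial) force ⇒ zero torque about the center ⇒ m v r is constant.
v₂ = v₁ r₁ / r₂ = (6.34)(1.09) / (0.215) = 32.14 m/s.
W = ΔKE = ½m(v₂² − v₁²) = 610.7 J.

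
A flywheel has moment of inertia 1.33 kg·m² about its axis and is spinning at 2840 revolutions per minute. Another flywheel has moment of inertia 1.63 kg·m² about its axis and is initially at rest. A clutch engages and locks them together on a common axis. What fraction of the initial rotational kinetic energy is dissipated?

fraction ≈ 0.551

No external torque acts about the common axis, so total angular momentum is conserved.
Taking A's sense as positive: L = (1.330)(2840) = 3777 kg·m²·rpm.
Combined I = 1.330 + 1.630 = 2.960 kg·m².
ω_f = L / I = 3777 / 2.960 = 1276 rpm.
KE_i = ½ΣIω² = 58820 J; KE_f = ½(2.960)(133.6)² = 26430 J.
Fraction dissipated = (KE_i − KE_f)/KE_i = 0.5507.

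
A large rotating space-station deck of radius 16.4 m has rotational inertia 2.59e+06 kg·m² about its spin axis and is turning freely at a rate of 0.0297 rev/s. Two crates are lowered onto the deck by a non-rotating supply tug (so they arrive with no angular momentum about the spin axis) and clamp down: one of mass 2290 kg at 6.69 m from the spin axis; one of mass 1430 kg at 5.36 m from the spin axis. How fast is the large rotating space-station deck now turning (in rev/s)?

The added mass arrives with no angular momentum about the spin axis, and any external torque about the spin axis is negligible, so the system's angular momentum is conserved.
Added inertia Σmr² = (2290)(6.69)² + (1430)(5.36)² = 1.436e+05 kg·m²; I_f = 2.590e+06 + 1.436e+05 = 2.734e+06 kg·m².
ω_f = I_p ω_i / I_f = (2.590e+06)(0.0297) / 2.734e+06 = 0.02814 rev/s.

ω_f ≈ 0.0281 rev/s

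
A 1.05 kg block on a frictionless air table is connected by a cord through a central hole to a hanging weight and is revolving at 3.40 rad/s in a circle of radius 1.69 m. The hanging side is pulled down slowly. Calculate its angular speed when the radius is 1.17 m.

The constraining force is radial, so m r² ω about the center is conserved.
ω₂ = ω₁ (r₁/r₂)² = (3.40)(1.69/1.17)² = 7.094 rad/s.

ω₂ ≈ 7.09 rad/s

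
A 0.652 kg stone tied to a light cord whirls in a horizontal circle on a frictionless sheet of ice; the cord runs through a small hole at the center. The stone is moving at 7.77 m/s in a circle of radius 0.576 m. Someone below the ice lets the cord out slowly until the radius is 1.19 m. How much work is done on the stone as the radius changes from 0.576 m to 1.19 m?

The only horizontal force on the mass is along the cord (radial), so it exerts no torque about the hole and angular momentum m v r is conserved.
v₂ = v₁ r₁ / r₂ = (7.77)(0.576) / (1.19) = 3.761 m/s.
W = ΔKE = ½m(v₂² − v₁²) = -15.07 J.

W ≈ -15.1 J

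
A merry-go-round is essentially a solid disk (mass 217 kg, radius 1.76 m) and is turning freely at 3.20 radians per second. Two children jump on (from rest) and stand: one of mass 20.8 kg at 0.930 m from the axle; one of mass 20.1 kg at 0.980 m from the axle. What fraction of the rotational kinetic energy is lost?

fraction ≈ 0.0999

The added mass arrives with no angular momentum about the axle, and any external torque about the axle is negligible, so the system's angular momentum is conserved.
I_p = ½(217)(1.76)² = 336.1 kg·m².
Added inertia Σmr² = (20.8)(0.930)² + (20.1)(0.980)² = 37.29 kg·m²; I_f = 336.1 + 37.29 = 373.4 kg·m².
ω_f = I_p ω_i / I_f = (336.1)(3.20) / 373.4 = 2.880 rad/s.
KE_i = ½(336.1)(3.200 rad/s)² = 1721 J; KE_f = ½(373.4)(2.880)² = 1549 J.
Fraction lost = 0.09988.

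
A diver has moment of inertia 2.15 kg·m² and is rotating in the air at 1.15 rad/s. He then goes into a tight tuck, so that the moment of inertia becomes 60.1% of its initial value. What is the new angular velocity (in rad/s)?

ω₂ ≈ 1.91 rad/s

Angular momentum about the spin axis is conserved since the torque about it is zero.
I₂ = 0.601 × 2.15 = 1.292 kg·m².
ω₂ = I₁ω₁ / I₂ = (2.150)(1.15 rad/s) / (1.292) = 1.913 rad/s.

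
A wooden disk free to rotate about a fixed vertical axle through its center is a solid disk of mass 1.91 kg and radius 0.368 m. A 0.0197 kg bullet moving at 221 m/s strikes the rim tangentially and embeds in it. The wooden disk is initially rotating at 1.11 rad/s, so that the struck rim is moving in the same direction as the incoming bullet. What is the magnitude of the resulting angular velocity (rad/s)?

|ω_f| ≈ 13.2 rad/s

The axle reaction passes through the axle and exerts no torque about it; angular momentum about the axle is conserved through the impact.
I_p = ½(1.91)(0.368)² = 0.1293 kg·m². Taking the sense of the bullet's angular momentum as positive, L_{bullet} = m v R = (0.0197)(221)(0.368) = 1.602 kg·m²/s.
L_i = +I_p ω_p + m v R = +(0.1293)(1.11) + 1.602 = 1.746 kg·m²/s.
After sticking, I_f = I_p + m R² = 0.1293 + (0.0197)(0.368)² = 0.1320 kg·m².
ω_f = L_i / I_f = 1.746 / 0.1320 = 13.23 rad/s.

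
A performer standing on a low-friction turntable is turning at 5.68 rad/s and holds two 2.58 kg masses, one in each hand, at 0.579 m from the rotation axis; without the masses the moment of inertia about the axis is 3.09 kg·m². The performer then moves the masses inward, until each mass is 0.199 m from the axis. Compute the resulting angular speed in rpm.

ω₂ ≈ 79.4 rpm

Angular momentum about the spin axis is conserved since the torque about it is zero.
I₁ = 3.09 + 2(2.58)(0.579)² = 4.820 kg·m²; I₂ = 3.09 + 2(2.58)(0.199)² = 3.294 kg·m².
ω₂ = I₁ω₁ / I₂ = (4.820)(5.68 rad/s) / (3.294) = 8.310 rad/s = 79.36 rpm.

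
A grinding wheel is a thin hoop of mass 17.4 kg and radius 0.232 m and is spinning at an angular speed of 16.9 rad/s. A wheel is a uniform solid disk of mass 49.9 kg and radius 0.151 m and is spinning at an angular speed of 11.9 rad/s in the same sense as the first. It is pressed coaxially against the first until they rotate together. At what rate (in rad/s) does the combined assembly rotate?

|ω_f| ≈ 15.0 rad/s

No external torque acts about the common axis, so total angular momentum is conserved.
Moments of inertia: I_A = (17.4)(0.232)² = 0.9365 kg·m²; I_B = ½(49.9)(0.151)² = 0.5689 kg·m².
Taking A's sense as positive: L = (0.9365)(16.9) + (0.5689)(11.9) = 22.60 kg·m²·rad/s.
Combined I = 0.9365 + 0.5689 = 1.505 kg·m².
ω_f = L / I = 22.60 / 1.505 = 15.01 rad/s.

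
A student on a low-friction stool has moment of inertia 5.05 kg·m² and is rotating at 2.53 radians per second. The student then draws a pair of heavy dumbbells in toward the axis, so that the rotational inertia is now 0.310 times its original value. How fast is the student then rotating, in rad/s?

Angular momentum about the spin axis is conserved since the torque about it is zero.
I₂ = 0.310 × 5.05 = 1.565 kg·m².
ω₂ = I₁ω₁ / I₂ = (5.050)(2.53 rad/s) / (1.565) = 8.161 rad/s.

ω₂ ≈ 8.16 rad/s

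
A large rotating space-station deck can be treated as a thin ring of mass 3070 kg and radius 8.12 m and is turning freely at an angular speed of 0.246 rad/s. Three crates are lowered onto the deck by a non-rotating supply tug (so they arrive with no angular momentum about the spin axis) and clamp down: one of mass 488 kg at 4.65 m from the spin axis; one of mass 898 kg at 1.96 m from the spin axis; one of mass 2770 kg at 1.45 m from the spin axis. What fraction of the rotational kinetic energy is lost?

fraction ≈ 0.0892

No external torque acts about the spin axis; L_before = L_after.
I_p = (3070)(8.12)² = 2.024e+05 kg·m².
Added inertia Σmr² = (488)(4.65)² + (898)(1.96)² + (2770)(1.45)² = 19830 kg·m²; I_f = 2.024e+05 + 19830 = 2.222e+05 kg·m².
ω_f = I_p ω_i / I_f = (2.024e+05)(0.246) / 2.222e+05 = 0.2241 rad/s.
KE_i = ½(2.024e+05)(0.2460 rad/s)² = 6125 J; KE_f = ½(2.222e+05)(0.2241)² = 5578 J.
Fraction lost = 0.08921.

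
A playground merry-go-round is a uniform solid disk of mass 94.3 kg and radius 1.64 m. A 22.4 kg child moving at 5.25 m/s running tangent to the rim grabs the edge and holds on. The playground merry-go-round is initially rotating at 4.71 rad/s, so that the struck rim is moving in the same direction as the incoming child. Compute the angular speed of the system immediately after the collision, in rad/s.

About the axle the impulsive forces during the collision are internal, so angular momentum about that axis is conserved.
I_p = ½(94.3)(1.64)² = 126.8 kg·m². Taking the sense of the child's angular momentum as positive, L_{child} = m v R = (22.4)(5.25)(1.64) = 192.9 kg·m²/s.
L_i = +I_p ω_p + m v R = +(126.8)(4.71) + 192.9 = 790.2 kg·m²/s.
After sticking, I_f = I_p + m R² = 126.8 + (22.4)(1.64)² = 187.1 kg·m².
ω_f = L_i / I_f = 790.2 / 187.1 = 4.224 rad/s.

|ω_f| ≈ 4.22 rad/s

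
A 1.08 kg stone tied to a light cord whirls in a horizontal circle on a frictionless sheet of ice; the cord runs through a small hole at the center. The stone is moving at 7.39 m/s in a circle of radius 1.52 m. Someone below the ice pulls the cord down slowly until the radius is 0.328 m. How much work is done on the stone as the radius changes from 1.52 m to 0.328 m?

W ≈ 604 J

Central (radial) force ⇒ zero torque about the center ⇒ m v r is constant.
v₂ = v₁ r₁ / r₂ = (7.39)(1.52) / (0.328) = 34.25 m/s.
W = ΔKE = ½m(v₂² − v₁²) = 603.8 J.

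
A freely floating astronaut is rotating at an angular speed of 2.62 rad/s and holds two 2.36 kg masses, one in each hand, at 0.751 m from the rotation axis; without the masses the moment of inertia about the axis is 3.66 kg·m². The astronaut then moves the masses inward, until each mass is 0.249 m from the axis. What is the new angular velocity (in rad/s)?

ω₂ ≈ 4.19 rad/s

Angular momentum about the spin axis is conserved since the torque about it is zero.
I₁ = 3.66 + 2(2.36)(0.751)² = 6.322 kg·m²; I₂ = 3.66 + 2(2.36)(0.249)² = 3.953 kg·m².
ω₂ = I₁ω₁ / I₂ = (6.322)(2.62 rad/s) / (3.953) = 4.191 rad/s.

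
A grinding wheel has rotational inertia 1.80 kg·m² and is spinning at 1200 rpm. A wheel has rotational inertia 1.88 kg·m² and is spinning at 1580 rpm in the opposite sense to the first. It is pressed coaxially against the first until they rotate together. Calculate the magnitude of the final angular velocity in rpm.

The coupling torques are internal; angular momentum about the shared axis is conserved.
Taking A's sense as positive: L = (1.800)(1200) − (1.880)(1580) = -810.4 kg·m²·rpm.
Combined I = 1.800 + 1.880 = 3.680 kg·m².
ω_f = L / I = -810.4 / 3.680 = -220.2 rpm.

|ω_f| ≈ 220 rpm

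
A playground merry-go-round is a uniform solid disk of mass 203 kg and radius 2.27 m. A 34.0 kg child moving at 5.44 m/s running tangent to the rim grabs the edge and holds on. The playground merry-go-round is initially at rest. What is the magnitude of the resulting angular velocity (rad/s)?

The axle reaction passes through the axle and exerts no torque about it; angular momentum about the axle is conserved through the impact.
I_p = ½(203)(2.27)² = 523.0 kg·m². Taking the sense of the child's angular momentum as positive, L_{child} = m v R = (34.0)(5.44)(2.27) = 419.9 kg·m²/s.
L_i = 0 + 419.9 = 419.9 kg·m²/s.
After sticking, I_f = I_p + m R² = 523.0 + (34.0)(2.27)² = 698.2 kg·m².
ω_f = L_i / I_f = 419.9 / 698.2 = 0.6013 rad/s.

|ω_f| ≈ 0.601 rad/s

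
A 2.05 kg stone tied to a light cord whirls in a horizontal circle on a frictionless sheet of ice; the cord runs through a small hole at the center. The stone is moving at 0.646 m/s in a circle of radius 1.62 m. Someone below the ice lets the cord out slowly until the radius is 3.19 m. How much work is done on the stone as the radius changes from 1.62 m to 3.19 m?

W ≈ -0.317 J

The only horizontal force on the mass is along the cord (radial), so it exerts no torque about the hole and angular momentum m v r is conserved.
v₂ = v₁ r₁ / r₂ = (0.646)(1.62) / (3.19) = 0.3281 m/s.
W = ΔKE = ½m(v₂² − v₁²) = -0.3174 J.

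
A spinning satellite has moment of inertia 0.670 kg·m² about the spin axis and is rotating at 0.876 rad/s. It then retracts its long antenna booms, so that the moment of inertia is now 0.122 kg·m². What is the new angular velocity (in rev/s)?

ω₂ ≈ 0.766 rev/s

Angular momentum about the spin axis is conserved since the torque about it is zero.
ω₂ = I₁ω₁ / I₂ = (0.6700)(0.876 rad/s) / (0.1220) = 4.811 rad/s = 0.7657 rev/s.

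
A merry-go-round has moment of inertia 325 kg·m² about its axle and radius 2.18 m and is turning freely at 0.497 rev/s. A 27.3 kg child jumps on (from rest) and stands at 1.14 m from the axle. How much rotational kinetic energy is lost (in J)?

No external torque acts about the axle; L_before = L_after.
Added inertia Σmr² = (27.3)(1.14)² = 35.48 kg·m²; I_f = 325.0 + 35.48 = 360.5 kg·m².
ω_f = I_p ω_i / I_f = (325.0)(0.497) / 360.5 = 0.4481 rev/s.
KE_i = ½(325.0)(3.123 rad/s)² = 1585 J; KE_f = ½(360.5)(2.815)² = 1429 J.

energy lost ≈ 156 J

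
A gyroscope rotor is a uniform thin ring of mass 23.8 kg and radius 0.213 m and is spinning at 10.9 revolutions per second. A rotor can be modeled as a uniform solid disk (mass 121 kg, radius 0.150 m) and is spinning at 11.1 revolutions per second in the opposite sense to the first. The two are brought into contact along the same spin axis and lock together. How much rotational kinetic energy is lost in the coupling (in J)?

ΔKE lost ≈ 5750 J

The coupling torques are internal; angular momentum about the shared axis is conserved.
Moments of inertia: I_A = (23.8)(0.213)² = 1.080 kg·m²; I_B = ½(121)(0.150)² = 1.361 kg·m².
Taking A's sense as positive: L = (1.080)(10.9) − (1.361)(11.1) = -3.340 kg·m²·rev/s.
Combined I = 1.080 + 1.361 = 2.441 kg·m².
ω_f = L / I = -3.340 / 2.441 = -1.368 rev/s.
KE_i = ½ΣIω² = 5843 J; KE_f = ½(2.441)(8.598)² = 90.22 J.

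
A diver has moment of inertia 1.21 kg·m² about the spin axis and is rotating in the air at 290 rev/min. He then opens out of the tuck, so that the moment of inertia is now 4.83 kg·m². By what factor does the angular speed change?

No external torque acts about the spin axis, so angular momentum is conserved.
ω₂/ω₁ = I₁/I₂ = 1.210 / 4.830 = 0.2505.

ω₂/ω₁ ≈ 0.251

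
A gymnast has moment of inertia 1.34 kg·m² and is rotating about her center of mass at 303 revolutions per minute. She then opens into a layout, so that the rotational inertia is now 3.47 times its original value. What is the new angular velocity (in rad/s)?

Angular momentum about the spin axis is conserved since the torque about it is zero.
I₂ = 3.47 × 1.34 = 4.650 kg·m².
ω₂ = I₁ω₁ / I₂ = (1.340)(303 rpm) / (4.650) = 87.32 rpm = 9.144 rad/s.

ω₂ ≈ 9.14 rad/s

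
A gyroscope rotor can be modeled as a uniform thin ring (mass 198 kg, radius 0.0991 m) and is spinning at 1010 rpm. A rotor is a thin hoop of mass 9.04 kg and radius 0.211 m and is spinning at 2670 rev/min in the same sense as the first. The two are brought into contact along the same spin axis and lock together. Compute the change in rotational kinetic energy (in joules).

The coupling torques are internal; angular momentum about the shared axis is conserved.
Moments of inertia: I_A = (198)(0.0991)² = 1.945 kg·m²; I_B = (9.04)(0.211)² = 0.4025 kg·m².
Taking A's sense as positive: L = (1.945)(1010) + (0.4025)(2670) = 3039 kg·m²·rpm.
Combined I = 1.945 + 0.4025 = 2.347 kg·m².
ω_f = L / I = 3039 / 2.347 = 1295 rpm.
KE_i = ½ΣIω² = 26610 J; KE_f = ½(2.347)(135.6)² = 21570 J.

ΔKE ≈ -5040 J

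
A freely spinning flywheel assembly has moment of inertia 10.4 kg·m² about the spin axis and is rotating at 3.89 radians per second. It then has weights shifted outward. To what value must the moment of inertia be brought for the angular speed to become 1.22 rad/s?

I₂ ≈ 33.2 kg·m²

No external torque acts about the spin axis, so angular momentum is conserved.
I₂ = I₁ω₁ / ω₂ = (10.4)(3.89) / (1.22) = 33.16 kg·m².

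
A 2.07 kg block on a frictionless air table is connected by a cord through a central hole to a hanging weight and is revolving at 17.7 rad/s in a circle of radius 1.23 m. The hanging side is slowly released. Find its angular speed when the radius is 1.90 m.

The constraining force is radial, so m r² ω about the center is conserved.
ω₂ = ω₁ (r₁/r₂)² = (17.7)(1.23/1.90)² = 7.418 rad/s.

ω₂ ≈ 7.42 rad/s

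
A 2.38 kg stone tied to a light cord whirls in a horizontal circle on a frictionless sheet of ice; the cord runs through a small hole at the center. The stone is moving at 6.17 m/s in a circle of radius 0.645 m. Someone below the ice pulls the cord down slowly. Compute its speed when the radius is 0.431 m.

Central (radial) force ⇒ zero torque about the center ⇒ m v r is constant.
v₂ = v₁ r₁ / r₂ = (6.17)(0.645) / (0.431) = 9.234 m/s.

v₂ ≈ 9.23 m/s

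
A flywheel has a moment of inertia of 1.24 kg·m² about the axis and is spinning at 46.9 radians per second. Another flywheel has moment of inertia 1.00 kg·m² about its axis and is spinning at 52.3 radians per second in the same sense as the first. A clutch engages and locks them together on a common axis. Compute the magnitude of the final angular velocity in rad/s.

|ω_f| ≈ 49.3 rad/s

No external torque acts about the common axis, so total angular momentum is conserved.
Taking A's sense as positive: L = (1.240)(46.9) + (1.000)(52.3) = 110.5 kg·m²·rad/s.
Combined I = 1.240 + 1.000 = 2.240 kg·m².
ω_f = L / I = 110.5 / 2.240 = 49.31 rad/s.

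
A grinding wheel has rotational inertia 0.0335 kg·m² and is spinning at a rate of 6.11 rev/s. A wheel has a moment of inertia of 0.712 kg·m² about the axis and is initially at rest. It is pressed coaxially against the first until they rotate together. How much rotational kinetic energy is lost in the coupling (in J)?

No external torque acts about the common axis, so total angular momentum is conserved.
Taking A's sense as positive: L = (0.03350)(6.11) = 0.2047 kg·m²·rev/s.
Combined I = 0.03350 + 0.7120 = 0.7455 kg·m².
ω_f = L / I = 0.2047 / 0.7455 = 0.2746 rev/s.
KE_i = ½ΣIω² = 24.69 J; KE_f = ½(0.7455)(1.725)² = 1.109 J.

ΔKE lost ≈ 23.6 J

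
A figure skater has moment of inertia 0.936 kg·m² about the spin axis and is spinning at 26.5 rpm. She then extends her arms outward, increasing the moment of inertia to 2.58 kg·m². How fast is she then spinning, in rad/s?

With no external torque about the axis, L is conserved: I₁ω₁ = I₂ω₂.
ω₂ = I₁ω₁ / I₂ = (0.9360)(26.5 rpm) / (2.580) = 9.614 rpm = 1.007 rad/s.

ω₂ ≈ 1.01 rad/s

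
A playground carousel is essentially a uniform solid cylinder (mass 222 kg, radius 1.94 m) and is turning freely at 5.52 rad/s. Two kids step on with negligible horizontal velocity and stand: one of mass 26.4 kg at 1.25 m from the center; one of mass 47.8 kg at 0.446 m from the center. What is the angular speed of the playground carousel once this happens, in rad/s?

No external torque acts about the center; L_before = L_after.
I_p = ½(222)(1.94)² = 417.8 kg·m².
Added inertia Σmr² = (26.4)(1.25)² + (47.8)(0.446)² = 50.76 kg·m²; I_f = 417.8 + 50.76 = 468.5 kg·m².
ω_f = I_p ω_i / I_f = (417.8)(5.52) / 468.5 = 4.922 rad/s.

ω_f ≈ 4.92 rad/s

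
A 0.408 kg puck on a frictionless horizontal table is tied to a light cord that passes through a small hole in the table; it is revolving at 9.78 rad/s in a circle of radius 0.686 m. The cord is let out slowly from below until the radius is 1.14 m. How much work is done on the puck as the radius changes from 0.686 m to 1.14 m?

No torque about the axis ⇒ m r₁² ω₁ = m r₂² ω₂.
ω₂ = ω₁ (r₁/r₂)² = (9.78)(0.686/1.14)² = 3.541 rad/s.
W = ΔKE = ½m(v₂² − v₁²) = -5.857 J.

W ≈ -5.86 J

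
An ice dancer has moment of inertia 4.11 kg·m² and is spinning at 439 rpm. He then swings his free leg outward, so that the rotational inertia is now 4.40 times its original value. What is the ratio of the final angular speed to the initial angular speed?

ω₂/ω₁ ≈ 0.227

Angular momentum about the spin axis is conserved since the torque about it is zero.
I₂ = 4.40 × 4.11 = 18.08 kg·m².
ω₂/ω₁ = I₁/I₂ = 4.110 / 18.08 = 0.2273.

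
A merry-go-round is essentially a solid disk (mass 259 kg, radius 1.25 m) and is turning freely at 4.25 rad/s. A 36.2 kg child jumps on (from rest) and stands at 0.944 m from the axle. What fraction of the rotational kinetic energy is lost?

fraction ≈ 0.138

The added mass arrives with no angular momentum about the axle, and any external torque about the axle is negligible, so the system's angular momentum is conserved.
I_p = ½(259)(1.25)² = 202.3 kg·m².
Added inertia Σmr² = (36.2)(0.944)² = 32.26 kg·m²; I_f = 202.3 + 32.26 = 234.6 kg·m².
ω_f = I_p ω_i / I_f = (202.3)(4.25) / 234.6 = 3.666 rad/s.
KE_i = ½(202.3)(4.250 rad/s)² = 1827 J; KE_f = ½(234.6)(3.666)² = 1576 J.
Fraction lost = 0.1375.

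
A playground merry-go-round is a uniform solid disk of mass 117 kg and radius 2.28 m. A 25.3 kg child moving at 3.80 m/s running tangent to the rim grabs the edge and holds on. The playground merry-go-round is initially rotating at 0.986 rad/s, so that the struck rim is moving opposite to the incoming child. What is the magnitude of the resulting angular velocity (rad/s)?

About the axle the impulsive forces during the collision are internal, so angular momentum about that axis is conserved.
I_p = ½(117)(2.28)² = 304.1 kg·m². Taking the sense of the child's angular momentum as positive, L_{child} = m v R = (25.3)(3.80)(2.28) = 219.2 kg·m²/s.
L_i = −I_p ω_p + m v R = −(304.1)(0.986) + 219.2 = -80.65 kg·m²/s.
After sticking, I_f = I_p + m R² = 304.1 + (25.3)(2.28)² = 435.6 kg·m².
ω_f = L_i / I_f = -80.65 / 435.6 = -0.1851 rad/s.

|ω_f| ≈ 0.185 rad/s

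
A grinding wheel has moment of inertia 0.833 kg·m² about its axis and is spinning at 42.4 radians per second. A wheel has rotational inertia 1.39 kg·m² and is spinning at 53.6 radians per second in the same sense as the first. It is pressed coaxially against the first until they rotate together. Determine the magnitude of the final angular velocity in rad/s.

|ω_f| ≈ 49.4 rad/s

No external torque acts about the common axis, so total angular momentum is conserved.
Taking A's sense as positive: L = (0.8330)(42.4) + (1.390)(53.6) = 109.8 kg·m²·rad/s.
Combined I = 0.8330 + 1.390 = 2.223 kg·m².
ω_f = L / I = 109.8 / 2.223 = 49.40 rad/s.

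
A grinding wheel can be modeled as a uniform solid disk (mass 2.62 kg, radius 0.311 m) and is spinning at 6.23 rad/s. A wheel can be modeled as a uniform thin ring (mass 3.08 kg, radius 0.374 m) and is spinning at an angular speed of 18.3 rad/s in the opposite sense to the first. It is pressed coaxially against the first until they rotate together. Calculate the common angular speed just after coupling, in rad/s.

The coupling torques are internal; angular momentum about the shared axis is conserved.
Moments of inertia: I_A = ½(2.62)(0.311)² = 0.1267 kg·m²; I_B = (3.08)(0.374)² = 0.4308 kg·m².
Taking A's sense as positive: L = (0.1267)(6.23) − (0.4308)(18.3) = -7.095 kg·m²·rad/s.
Combined I = 0.1267 + 0.4308 = 0.5575 kg·m².
ω_f = L / I = -7.095 / 0.5575 = -12.73 rad/s.

|ω_f| ≈ 12.7 rad/s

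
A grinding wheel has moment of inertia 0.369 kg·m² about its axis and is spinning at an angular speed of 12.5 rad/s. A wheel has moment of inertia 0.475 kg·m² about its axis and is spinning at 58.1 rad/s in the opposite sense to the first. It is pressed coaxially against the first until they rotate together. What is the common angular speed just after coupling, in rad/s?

The coupling torques are internal; angular momentum about the shared axis is conserved.
Taking A's sense as positive: L = (0.3690)(12.5) − (0.4750)(58.1) = -22.98 kg·m²·rad/s.
Combined I = 0.3690 + 0.4750 = 0.8440 kg·m².
ω_f = L / I = -22.98 / 0.8440 = -27.23 rad/s.

|ω_f| ≈ 27.2 rad/s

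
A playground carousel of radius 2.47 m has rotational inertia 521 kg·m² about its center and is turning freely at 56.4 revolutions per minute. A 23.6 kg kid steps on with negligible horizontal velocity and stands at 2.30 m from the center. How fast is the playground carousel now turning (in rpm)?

ω_f ≈ 45.5 rpm

No external torque acts about the center; L_before = L_after.
Added inertia Σmr² = (23.6)(2.30)² = 124.8 kg·m²; I_f = 521.0 + 124.8 = 645.8 kg·m².
ω_f = I_p ω_i / I_f = (521.0)(56.4) / 645.8 = 45.50 rpm.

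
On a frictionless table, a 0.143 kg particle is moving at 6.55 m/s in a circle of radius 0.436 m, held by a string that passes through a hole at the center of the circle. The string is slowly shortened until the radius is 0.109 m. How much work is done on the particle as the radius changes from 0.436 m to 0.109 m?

W ≈ 46.0 J

Central (radial) force ⇒ zero torque about the center ⇒ m v r is constant.
v₂ = v₁ r₁ / r₂ = (6.55)(0.436) / (0.109) = 26.20 m/s.
W = ΔKE = ½m(v₂² − v₁²) = 46.01 J.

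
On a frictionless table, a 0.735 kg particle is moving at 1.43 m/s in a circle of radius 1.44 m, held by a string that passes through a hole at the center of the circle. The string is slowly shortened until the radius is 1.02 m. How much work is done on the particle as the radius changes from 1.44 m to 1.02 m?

The only horizontal force on the mass is along the cord (radial), so it exerts no torque about the hole and angular momentum m v r is conserved.
v₂ = v₁ r₁ / r₂ = (1.43)(1.44) / (1.02) = 2.019 m/s.
W = ΔKE = ½m(v₂² − v₁²) = 0.7463 J.

W ≈ 0.746 J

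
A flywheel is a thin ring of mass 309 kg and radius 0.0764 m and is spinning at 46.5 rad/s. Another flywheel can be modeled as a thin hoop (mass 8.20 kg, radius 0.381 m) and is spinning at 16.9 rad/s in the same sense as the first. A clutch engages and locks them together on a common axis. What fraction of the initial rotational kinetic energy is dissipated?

fraction ≈ 0.148

No external torque acts about the common axis, so total angular momentum is conserved.
Moments of inertia: I_A = (309)(0.0764)² = 1.804 kg·m²; I_B = (8.20)(0.381)² = 1.190 kg·m².
Taking A's sense as positive: L = (1.804)(46.5) + (1.190)(16.9) = 104.0 kg·m²·rad/s.
Combined I = 1.804 + 1.190 = 2.994 kg·m².
ω_f = L / I = 104.0 / 2.994 = 34.73 rad/s.
KE_i = ½ΣIω² = 2120 J; KE_f = ½(2.994)(34.73)² = 1806 J.
Fraction dissipated = (KE_i − KE_f)/KE_i = 0.1482.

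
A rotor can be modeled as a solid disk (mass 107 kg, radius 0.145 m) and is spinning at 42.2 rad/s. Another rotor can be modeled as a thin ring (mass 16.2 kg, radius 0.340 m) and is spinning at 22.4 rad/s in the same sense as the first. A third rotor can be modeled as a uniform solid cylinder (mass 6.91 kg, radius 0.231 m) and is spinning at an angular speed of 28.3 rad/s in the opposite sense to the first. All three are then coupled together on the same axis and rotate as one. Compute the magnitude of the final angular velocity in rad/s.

|ω_f| ≈ 26.5 rad/s

No external torque acts about the common axis, so total angular momentum is conserved.
Moments of inertia: I_A = ½(107)(0.145)² = 1.125 kg·m²; I_B = (16.2)(0.340)² = 1.873 kg·m²; I_C = ½(6.91)(0.231)² = 0.1844 kg·m².
Taking A's sense as positive: L = (1.125)(42.2) + (1.873)(22.4) − (0.1844)(28.3) = 84.20 kg·m²·rad/s.
Combined I = 1.125 + 1.873 + 0.1844 = 3.182 kg·m².
ω_f = L / I = 84.20 / 3.182 = 26.46 rad/s.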